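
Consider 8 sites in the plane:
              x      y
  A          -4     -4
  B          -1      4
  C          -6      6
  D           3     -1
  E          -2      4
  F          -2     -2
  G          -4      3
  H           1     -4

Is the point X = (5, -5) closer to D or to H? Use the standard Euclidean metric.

H

Compare squared distances:
|XD|² = (5−3)² + (-5−(-1))² = 4 + 16 = 20
|XH|² = (5−1)² + (-5−(-4))² = 16 + 1 = 17
20 > 17, so H is closer.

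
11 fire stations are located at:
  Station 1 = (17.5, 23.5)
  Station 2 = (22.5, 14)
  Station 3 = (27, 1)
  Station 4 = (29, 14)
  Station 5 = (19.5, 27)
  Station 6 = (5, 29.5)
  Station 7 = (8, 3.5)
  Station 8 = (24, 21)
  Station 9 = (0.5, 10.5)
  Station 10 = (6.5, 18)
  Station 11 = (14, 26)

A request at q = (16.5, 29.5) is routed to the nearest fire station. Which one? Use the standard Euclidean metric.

Compare squared distances (the ordering matches that of the actual distances):
d²(q, Station 1) = (16.5−17.5)² + (29.5−23.5)² = 1 + 36 = 37
d²(q, Station 2) = (16.5−22.5)² + (29.5−14)² = 36 + 240.25 = 276.25
d²(q, Station 3) = (16.5−27)² + (29.5−1)² = 110.25 + 812.25 = 922.5
d²(q, Station 4) = (16.5−29)² + (29.5−14)² = 156.25 + 240.25 = 396.5
d²(q, Station 5) = (16.5−19.5)² + (29.5−27)² = 9 + 6.25 = 15.25
d²(q, Station 6) = (16.5−5)² + (29.5−29.5)² = 132.25 + 0 = 132.25
d²(q, Station 7) = (16.5−8)² + (29.5−3.5)² = 72.25 + 676 = 748.25
d²(q, Station 8) = (16.5−24)² + (29.5−21)² = 56.25 + 72.25 = 128.5
d²(q, Station 9) = (16.5−0.5)² + (29.5−10.5)² = 256 + 361 = 617
d²(q, Station 10) = (16.5−6.5)² + (29.5−18)² = 100 + 132.25 = 232.25
d²(q, Station 11) = (16.5−14)² + (29.5−26)² = 6.25 + 12.25 = 18.5
Minimum is at Station 5.

Station 5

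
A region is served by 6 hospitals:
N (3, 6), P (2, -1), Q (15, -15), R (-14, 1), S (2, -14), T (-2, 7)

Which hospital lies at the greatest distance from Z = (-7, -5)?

Q

Since √ is increasing, it suffices to compare squared distances:
|ZN|² = (-7−3)² + (-5−6)² = 100 + 121 = 221
|ZP|² = (-7−2)² + (-5−(-1))² = 81 + 16 = 97
|ZQ|² = (-7−15)² + (-5−(-15))² = 484 + 100 = 584
|ZR|² = (-7−(-14))² + (-5−1)² = 49 + 36 = 85
|ZS|² = (-7−2)² + (-5−(-14))² = 81 + 81 = 162
|ZT|² = (-7−(-2))² + (-5−7)² = 25 + 144 = 169
The largest is to Q.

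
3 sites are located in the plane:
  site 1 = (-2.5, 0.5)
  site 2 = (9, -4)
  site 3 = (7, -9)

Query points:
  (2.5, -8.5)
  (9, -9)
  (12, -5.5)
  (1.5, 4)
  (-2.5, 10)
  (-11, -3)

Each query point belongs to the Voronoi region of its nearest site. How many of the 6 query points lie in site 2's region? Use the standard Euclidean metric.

(2.5, -8.5) — d² to each: site 1:106, site 2:62.5, site 3:20.5 → nearest is site 3
(9, -9) — d² to each: site 1:222.5, site 2:25, site 3:4 → nearest is site 3
(12, -5.5) — d² to each: site 1:246.25, site 2:11.25, site 3:37.25 → nearest is site 2
(1.5, 4) — d² to each: site 1:28.25, site 2:120.25, site 3:199.25 → nearest is site 1
(-2.5, 10) — d² to each: site 1:90.25, site 2:328.25, site 3:451.25 → nearest is site 1
(-11, -3) — d² to each: site 1:84.5, site 2:401, site 3:360 → nearest is site 1
1 of the 6 points has site 2 as nearest.

1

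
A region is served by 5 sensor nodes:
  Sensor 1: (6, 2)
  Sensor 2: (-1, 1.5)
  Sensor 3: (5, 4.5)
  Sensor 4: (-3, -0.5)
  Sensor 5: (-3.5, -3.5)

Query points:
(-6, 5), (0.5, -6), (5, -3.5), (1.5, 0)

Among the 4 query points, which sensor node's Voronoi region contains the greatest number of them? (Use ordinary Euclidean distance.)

Sensor 2

(-6, 5) — d² to each: Sensor 1:153, Sensor 2:37.25, Sensor 3:121.25, Sensor 4:39.25, Sensor 5:78.5 → nearest is Sensor 2
(0.5, -6) — d² to each: Sensor 1:94.25, Sensor 2:58.5, Sensor 3:130.5, Sensor 4:42.5, Sensor 5:22.25 → nearest is Sensor 5
(5, -3.5) — d² to each: Sensor 1:31.25, Sensor 2:61, Sensor 3:64, Sensor 4:73, Sensor 5:72.25 → nearest is Sensor 1
(1.5, 0) — d² to each: Sensor 1:24.25, Sensor 2:8.5, Sensor 3:32.5, Sensor 4:20.5, Sensor 5:37.25 → nearest is Sensor 2
Tally — Sensor 1:1, Sensor 2:2, Sensor 5:1. Sensor 2 captures the most (2).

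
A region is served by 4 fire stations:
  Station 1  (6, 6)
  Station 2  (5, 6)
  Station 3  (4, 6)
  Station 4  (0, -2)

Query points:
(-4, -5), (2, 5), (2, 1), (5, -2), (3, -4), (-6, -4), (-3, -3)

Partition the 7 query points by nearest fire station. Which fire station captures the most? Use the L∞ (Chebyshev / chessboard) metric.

Station 4

(-4, -5) — d to each: Station 1:11, Station 2:11, Station 3:11, Station 4:4 → nearest is Station 4
(2, 5) — d to each: Station 1:4, Station 2:3, Station 3:2, Station 4:7 → nearest is Station 3
(2, 1) — d to each: Station 1:5, Station 2:5, Station 3:5, Station 4:3 → nearest is Station 4
(5, -2) — d to each: Station 1:8, Station 2:8, Station 3:8, Station 4:5 → nearest is Station 4
(3, -4) — d to each: Station 1:10, Station 2:10, Station 3:10, Station 4:3 → nearest is Station 4
(-6, -4) — d to each: Station 1:12, Station 2:11, Station 3:10, Station 4:6 → nearest is Station 4
(-3, -3) — d to each: Station 1:9, Station 2:9, Station 3:9, Station 4:3 → nearest is Station 4
Tally — Station 3:1, Station 4:6. Station 4 captures the most (6).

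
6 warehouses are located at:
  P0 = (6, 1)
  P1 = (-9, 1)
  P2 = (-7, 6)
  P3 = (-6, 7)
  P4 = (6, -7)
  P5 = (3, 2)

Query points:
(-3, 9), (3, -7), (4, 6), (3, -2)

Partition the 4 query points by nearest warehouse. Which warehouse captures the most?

(-3, 9) — d² to each: P0:145, P1:100, P2:25, P3:13, P4:337, P5:85 → nearest is P3
(3, -7) — d² to each: P0:73, P1:208, P2:269, P3:277, P4:9, P5:81 → nearest is P4
(4, 6) — d² to each: P0:29, P1:194, P2:121, P3:101, P4:173, P5:17 → nearest is P5
(3, -2) — d² to each: P0:18, P1:153, P2:164, P3:162, P4:34, P5:16 → nearest is P5
Tally — P3:1, P4:1, P5:2. P5 captures the most (2).

P5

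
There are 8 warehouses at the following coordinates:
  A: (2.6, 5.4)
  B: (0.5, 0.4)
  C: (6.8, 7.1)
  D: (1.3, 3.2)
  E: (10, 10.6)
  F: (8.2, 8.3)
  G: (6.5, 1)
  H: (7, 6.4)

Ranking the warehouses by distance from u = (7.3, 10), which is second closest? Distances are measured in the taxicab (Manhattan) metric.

E

d(u,A) = |7.3−2.6| + |10−5.4| = 4.7 + 4.6 = 9.3
d(u,B) = |7.3−0.5| + |10−0.4| = 6.8 + 9.6 = 16.4
d(u,C) = |7.3−6.8| + |10−7.1| = 0.5 + 2.9 = 3.4
d(u,D) = |7.3−1.3| + |10−3.2| = 6 + 6.8 = 12.8
d(u,E) = |7.3−10| + |10−10.6| = 2.7 + 0.6 = 3.3
d(u,F) = |7.3−8.2| + |10−8.3| = 0.9 + 1.7 = 2.6
d(u,G) = |7.3−6.5| + |10−1| = 0.8 + 9 = 9.8
d(u,H) = |7.3−7| + |10−6.4| = 0.3 + 3.6 = 3.9
Sorted ascending: F, E, C, … — the second-nearest is E.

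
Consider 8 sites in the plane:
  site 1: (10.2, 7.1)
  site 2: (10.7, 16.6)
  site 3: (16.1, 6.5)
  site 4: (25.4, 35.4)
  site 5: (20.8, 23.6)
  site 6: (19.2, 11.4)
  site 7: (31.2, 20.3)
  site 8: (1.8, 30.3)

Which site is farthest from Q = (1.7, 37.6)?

site 3

Squared Euclidean distances:
d²(Q, site 1) = (1.7−10.2)² + (37.6−7.1)² = 72.25 + 930.25 = 1002.5
d²(Q, site 2) = (1.7−10.7)² + (37.6−16.6)² = 81 + 441 = 522
d²(Q, site 3) = (1.7−16.1)² + (37.6−6.5)² = 207.36 + 967.21 = 1174.57
d²(Q, site 4) = (1.7−25.4)² + (37.6−35.4)² = 561.69 + 4.84 = 566.53
d²(Q, site 5) = (1.7−20.8)² + (37.6−23.6)² = 364.81 + 196 = 560.81
d²(Q, site 6) = (1.7−19.2)² + (37.6−11.4)² = 306.25 + 686.44 = 992.69
d²(Q, site 7) = (1.7−31.2)² + (37.6−20.3)² = 870.25 + 299.29 = 1169.54
d²(Q, site 8) = (1.7−1.8)² + (37.6−30.3)² = 0.01 + 53.29 = 53.3
The largest is to site 3.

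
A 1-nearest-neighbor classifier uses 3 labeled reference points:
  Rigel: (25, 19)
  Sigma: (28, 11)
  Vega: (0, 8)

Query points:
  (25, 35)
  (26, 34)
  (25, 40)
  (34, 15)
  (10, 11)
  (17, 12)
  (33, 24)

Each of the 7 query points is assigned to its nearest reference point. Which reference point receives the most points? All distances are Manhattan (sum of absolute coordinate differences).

(25, 35) — d to each: Rigel:16, Sigma:27, Vega:52 → nearest is Rigel
(26, 34) — d to each: Rigel:16, Sigma:25, Vega:52 → nearest is Rigel
(25, 40) — d to each: Rigel:21, Sigma:32, Vega:57 → nearest is Rigel
(34, 15) — d to each: Rigel:13, Sigma:10, Vega:41 → nearest is Sigma
(10, 11) — d to each: Rigel:23, Sigma:18, Vega:13 → nearest is Vega
(17, 12) — d to each: Rigel:15, Sigma:12, Vega:21 → nearest is Sigma
(33, 24) — d to each: Rigel:13, Sigma:18, Vega:49 → nearest is Rigel
Tally — Rigel:4, Sigma:2, Vega:1. Rigel captures the most (4).

Rigel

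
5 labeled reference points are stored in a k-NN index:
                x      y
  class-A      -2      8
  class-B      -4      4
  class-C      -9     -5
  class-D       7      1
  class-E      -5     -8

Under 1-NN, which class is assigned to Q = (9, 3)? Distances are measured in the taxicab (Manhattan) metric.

class-D

d(Q, class-A) = |9−(-2)| + |3−8| = 11 + 5 = 16
d(Q, class-B) = |9−(-4)| + |3−4| = 13 + 1 = 14
d(Q, class-C) = |9−(-9)| + |3−(-5)| = 18 + 8 = 26
d(Q, class-D) = |9−7| + |3−1| = 2 + 2 = 4
d(Q, class-E) = |9−(-5)| + |3−(-8)| = 14 + 11 = 25
The smallest is to class-D, so Q lies in the Voronoi region of class-D.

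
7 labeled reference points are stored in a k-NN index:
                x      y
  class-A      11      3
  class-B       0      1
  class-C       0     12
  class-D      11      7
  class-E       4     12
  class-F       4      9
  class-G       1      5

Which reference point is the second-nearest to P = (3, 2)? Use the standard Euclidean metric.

Since √ is increasing, it suffices to compare squared distances:
d²(P, class-A) = 64 + 1 = 65
d²(P, class-B) = 9 + 1 = 10
d²(P, class-C) = 9 + 100 = 109
d²(P, class-D) = 64 + 25 = 89
d²(P, class-E) = 1 + 100 = 101
d²(P, class-F) = 1 + 49 = 50
d²(P, class-G) = 4 + 9 = 13
Sorted ascending: class-B, class-G, class-F, … — the second-nearest is class-G.

class-G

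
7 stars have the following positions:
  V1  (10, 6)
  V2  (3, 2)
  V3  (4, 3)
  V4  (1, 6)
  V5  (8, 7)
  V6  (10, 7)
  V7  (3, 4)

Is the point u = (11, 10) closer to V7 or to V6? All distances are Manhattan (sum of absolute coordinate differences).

d(u,V7) = |11−3| + |10−4| = 8 + 6 = 14
d(u,V6) = |11−10| + |10−7| = 1 + 3 = 4
14 > 4, so V6 is closer.

V6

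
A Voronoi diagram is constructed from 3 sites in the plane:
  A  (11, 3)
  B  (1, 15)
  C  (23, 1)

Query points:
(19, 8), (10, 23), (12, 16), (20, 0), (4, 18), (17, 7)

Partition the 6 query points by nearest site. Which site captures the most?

(19, 8) — d² to each: A:89, B:373, C:65 → nearest is C
(10, 23) — d² to each: A:401, B:145, C:653 → nearest is B
(12, 16) — d² to each: A:170, B:122, C:346 → nearest is B
(20, 0) — d² to each: A:90, B:586, C:10 → nearest is C
(4, 18) — d² to each: A:274, B:18, C:650 → nearest is B
(17, 7) — d² to each: A:52, B:320, C:72 → nearest is A
Tally — A:1, B:3, C:2. B captures the most (3).

B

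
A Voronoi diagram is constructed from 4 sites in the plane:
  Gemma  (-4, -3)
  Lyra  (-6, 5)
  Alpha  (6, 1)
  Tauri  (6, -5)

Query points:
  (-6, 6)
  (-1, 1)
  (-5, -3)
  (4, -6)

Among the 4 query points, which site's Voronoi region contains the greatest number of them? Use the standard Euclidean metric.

(-6, 6) — d² to each: Gemma:85, Lyra:1, Alpha:169, Tauri:265 → nearest is Lyra
(-1, 1) — d² to each: Gemma:25, Lyra:41, Alpha:49, Tauri:85 → nearest is Gemma
(-5, -3) — d² to each: Gemma:1, Lyra:65, Alpha:137, Tauri:125 → nearest is Gemma
(4, -6) — d² to each: Gemma:73, Lyra:221, Alpha:53, Tauri:5 → nearest is Tauri
Tally — Gemma:2, Lyra:1, Tauri:1. Gemma captures the most (2).

Gemma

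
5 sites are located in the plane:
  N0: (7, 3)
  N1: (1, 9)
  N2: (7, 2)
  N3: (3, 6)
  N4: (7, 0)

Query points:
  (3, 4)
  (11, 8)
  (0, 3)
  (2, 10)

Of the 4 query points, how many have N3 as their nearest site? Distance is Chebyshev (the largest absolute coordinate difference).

2

(3, 4) — d to each: N0:4, N1:5, N2:4, N3:2, N4:4 → nearest is N3
(11, 8) — d to each: N0:5, N1:10, N2:6, N3:8, N4:8 → nearest is N0
(0, 3) — d to each: N0:7, N1:6, N2:7, N3:3, N4:7 → nearest is N3
(2, 10) — d to each: N0:7, N1:1, N2:8, N3:4, N4:10 → nearest is N1
2 of the 4 points have N3 as nearest.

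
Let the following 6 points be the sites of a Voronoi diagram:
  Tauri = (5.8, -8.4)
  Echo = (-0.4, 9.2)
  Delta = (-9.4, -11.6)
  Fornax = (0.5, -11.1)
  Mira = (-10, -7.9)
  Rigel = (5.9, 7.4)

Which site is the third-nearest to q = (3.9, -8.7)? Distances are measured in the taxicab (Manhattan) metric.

d(q, Tauri) = |3.9−5.8| + |-8.7−(-8.4)| = 1.9 + 0.3 = 2.2
d(q, Echo) = |3.9−(-0.4)| + |-8.7−9.2| = 4.3 + 17.9 = 22.2
d(q, Delta) = |3.9−(-9.4)| + |-8.7−(-11.6)| = 13.3 + 2.9 = 16.2
d(q, Fornax) = |3.9−0.5| + |-8.7−(-11.1)| = 3.4 + 2.4 = 5.8
d(q, Mira) = |3.9−(-10)| + |-8.7−(-7.9)| = 13.9 + 0.8 = 14.7
d(q, Rigel) = |3.9−5.9| + |-8.7−7.4| = 2 + 16.1 = 18.1
Sorted ascending: Tauri, Fornax, Mira, Delta, … — the third-nearest is Mira.

Mira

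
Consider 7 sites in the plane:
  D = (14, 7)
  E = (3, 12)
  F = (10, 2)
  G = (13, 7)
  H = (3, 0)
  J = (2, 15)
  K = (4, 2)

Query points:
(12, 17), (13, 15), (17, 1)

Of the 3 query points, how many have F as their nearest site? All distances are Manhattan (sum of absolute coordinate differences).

1

(12, 17) — d to each: D:12, E:14, F:17, G:11, H:26, J:12, K:23 → nearest is G
(13, 15) — d to each: D:9, E:13, F:16, G:8, H:25, J:11, K:22 → nearest is G
(17, 1) — d to each: D:9, E:25, F:8, G:10, H:15, J:29, K:14 → nearest is F
1 of the 3 points has F as nearest.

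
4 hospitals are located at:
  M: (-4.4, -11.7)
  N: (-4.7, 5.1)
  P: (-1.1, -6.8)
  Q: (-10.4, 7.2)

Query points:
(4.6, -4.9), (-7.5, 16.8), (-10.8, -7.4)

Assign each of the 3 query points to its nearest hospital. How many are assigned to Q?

1

(4.6, -4.9) — d² to each: M:127.24, N:186.49, P:36.1, Q:371.41 → nearest is P
(-7.5, 16.8) — d² to each: M:821.86, N:144.73, P:597.92, Q:100.57 → nearest is Q
(-10.8, -7.4) — d² to each: M:59.45, N:193.46, P:94.45, Q:213.32 → nearest is M
1 of the 3 points has Q as nearest.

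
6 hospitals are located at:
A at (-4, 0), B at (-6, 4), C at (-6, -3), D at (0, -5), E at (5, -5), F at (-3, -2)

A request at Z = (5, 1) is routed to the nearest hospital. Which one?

E

Squared Euclidean distances:
|ZA|² = 81 + 1 = 82
|ZB|² = 121 + 9 = 130
|ZC|² = 121 + 16 = 137
|ZD|² = 25 + 36 = 61
|ZE|² = 0 + 36 = 36
|ZF|² = 64 + 9 = 73
The smallest is to E, so Z lies in the Voronoi region of E.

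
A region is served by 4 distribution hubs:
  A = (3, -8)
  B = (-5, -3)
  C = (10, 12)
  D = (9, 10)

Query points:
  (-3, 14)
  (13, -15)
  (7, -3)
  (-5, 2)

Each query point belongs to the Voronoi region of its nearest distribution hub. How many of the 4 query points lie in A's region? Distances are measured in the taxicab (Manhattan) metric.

2

(-3, 14) — d to each: A:28, B:19, C:15, D:16 → nearest is C
(13, -15) — d to each: A:17, B:30, C:30, D:29 → nearest is A
(7, -3) — d to each: A:9, B:12, C:18, D:15 → nearest is A
(-5, 2) — d to each: A:18, B:5, C:25, D:22 → nearest is B
2 of the 4 points have A as nearest.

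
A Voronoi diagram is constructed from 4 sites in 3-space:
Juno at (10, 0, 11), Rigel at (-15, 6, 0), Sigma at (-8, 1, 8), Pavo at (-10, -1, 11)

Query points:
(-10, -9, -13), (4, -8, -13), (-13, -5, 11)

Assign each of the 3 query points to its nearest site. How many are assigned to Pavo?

(-10, -9, -13) — d² to each: Juno:1057, Rigel:419, Sigma:545, Pavo:640 → nearest is Rigel
(4, -8, -13) — d² to each: Juno:676, Rigel:726, Sigma:666, Pavo:821 → nearest is Sigma
(-13, -5, 11) — d² to each: Juno:554, Rigel:246, Sigma:70, Pavo:25 → nearest is Pavo
1 of the 3 points has Pavo as nearest.

1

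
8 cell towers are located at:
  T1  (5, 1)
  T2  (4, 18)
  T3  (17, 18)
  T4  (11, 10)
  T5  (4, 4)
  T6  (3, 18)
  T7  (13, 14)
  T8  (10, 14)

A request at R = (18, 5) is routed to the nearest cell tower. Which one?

T4

Compare squared distances (the ordering matches that of the actual distances):
|RT1|² = 169 + 16 = 185
|RT2|² = 196 + 169 = 365
|RT3|² = 1 + 169 = 170
|RT4|² = 49 + 25 = 74
|RT5|² = 196 + 1 = 197
|RT6|² = 225 + 169 = 394
|RT7|² = 25 + 81 = 106
|RT8|² = 64 + 81 = 145
T4 is nearest.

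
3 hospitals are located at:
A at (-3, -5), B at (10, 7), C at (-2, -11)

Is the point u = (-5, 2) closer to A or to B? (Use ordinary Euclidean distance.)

Compare squared distances:
|uA|² = (-5−(-3))² + (2−(-5))² = 4 + 49 = 53
|uB|² = (-5−10)² + (2−7)² = 225 + 25 = 250
53 < 250, so A is closer.

A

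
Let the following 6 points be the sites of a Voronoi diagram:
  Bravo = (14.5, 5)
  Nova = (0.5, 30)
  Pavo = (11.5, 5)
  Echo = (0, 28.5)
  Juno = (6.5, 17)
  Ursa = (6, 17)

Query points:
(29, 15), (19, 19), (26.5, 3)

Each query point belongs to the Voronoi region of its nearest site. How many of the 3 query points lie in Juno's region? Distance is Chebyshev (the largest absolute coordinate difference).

(29, 15) — d to each: Bravo:14.5, Nova:28.5, Pavo:17.5, Echo:29, Juno:22.5, Ursa:23 → nearest is Bravo
(19, 19) — d to each: Bravo:14, Nova:18.5, Pavo:14, Echo:19, Juno:12.5, Ursa:13 → nearest is Juno
(26.5, 3) — d to each: Bravo:12, Nova:27, Pavo:15, Echo:26.5, Juno:20, Ursa:20.5 → nearest is Bravo
1 of the 3 points has Juno as nearest.

1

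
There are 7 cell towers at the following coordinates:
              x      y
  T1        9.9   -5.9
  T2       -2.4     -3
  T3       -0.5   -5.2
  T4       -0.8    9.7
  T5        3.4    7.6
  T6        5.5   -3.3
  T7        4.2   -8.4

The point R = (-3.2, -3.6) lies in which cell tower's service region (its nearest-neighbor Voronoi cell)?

Compare squared distances (the ordering matches that of the actual distances):
|RT1|² = 171.61 + 5.29 = 176.9
|RT2|² = 0.64 + 0.36 = 1
|RT3|² = 7.29 + 2.56 = 9.85
|RT4|² = 5.76 + 176.89 = 182.65
|RT5|² = 43.56 + 125.44 = 169
|RT6|² = 75.69 + 0.09 = 75.78
|RT7|² = 54.76 + 23.04 = 77.8
The smallest is to T2, so R lies in the Voronoi region of T2.

T2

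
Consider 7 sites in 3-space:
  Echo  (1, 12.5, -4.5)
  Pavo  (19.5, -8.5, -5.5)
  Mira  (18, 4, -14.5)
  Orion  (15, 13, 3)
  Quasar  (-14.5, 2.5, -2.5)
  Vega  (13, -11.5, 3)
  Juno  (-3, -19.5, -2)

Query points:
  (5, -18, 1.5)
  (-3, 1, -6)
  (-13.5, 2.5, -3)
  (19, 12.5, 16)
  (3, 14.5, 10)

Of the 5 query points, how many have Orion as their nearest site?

2

(5, -18, 1.5) — d² to each: Echo:982.25, Pavo:349.5, Mira:909, Orion:1063.25, Quasar:816.5, Vega:108.5, Juno:78.5 → nearest is Juno
(-3, 1, -6) — d² to each: Echo:150.5, Pavo:596.75, Mira:522.25, Orion:549, Quasar:146.75, Vega:493.25, Juno:436.25 → nearest is Quasar
(-13.5, 2.5, -3) — d² to each: Echo:312.5, Pavo:1216.25, Mira:1126.75, Orion:958.5, Quasar:1.25, Vega:934.25, Juno:595.25 → nearest is Quasar
(19, 12.5, 16) — d² to each: Echo:744.25, Pavo:903.5, Mira:1003.5, Orion:185.25, Quasar:1564.5, Vega:781, Juno:1832 → nearest is Orion
(3, 14.5, 10) — d² to each: Echo:218.25, Pavo:1041.5, Mira:935.5, Orion:195.25, Quasar:606.5, Vega:825, Juno:1336 → nearest is Orion
2 of the 5 points have Orion as nearest.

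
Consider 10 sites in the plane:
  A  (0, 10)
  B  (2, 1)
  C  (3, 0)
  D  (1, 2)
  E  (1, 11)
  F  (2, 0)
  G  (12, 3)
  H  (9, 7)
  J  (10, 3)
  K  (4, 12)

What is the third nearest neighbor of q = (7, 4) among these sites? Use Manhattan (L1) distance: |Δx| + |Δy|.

G

d(q,A) = 7 + 6 = 13
d(q,B) = 5 + 3 = 8
d(q,C) = 4 + 4 = 8
d(q,D) = 6 + 2 = 8
d(q,E) = 6 + 7 = 13
d(q,F) = 5 + 4 = 9
d(q,G) = 5 + 1 = 6
d(q,H) = 2 + 3 = 5
d(q,J) = 3 + 1 = 4
d(q,K) = 3 + 8 = 11
Sorted ascending: J, H, G, B, … — the third-nearest is G.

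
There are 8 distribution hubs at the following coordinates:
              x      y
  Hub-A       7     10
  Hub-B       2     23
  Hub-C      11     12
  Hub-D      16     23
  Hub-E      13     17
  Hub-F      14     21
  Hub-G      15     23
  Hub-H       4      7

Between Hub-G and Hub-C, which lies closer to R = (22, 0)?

Compare squared distances:
d²(R, Hub-G) = (22−15)² + (0−23)² = 49 + 529 = 578
d²(R, Hub-C) = (22−11)² + (0−12)² = 121 + 144 = 265
578 > 265, so Hub-C is closer.

Hub-C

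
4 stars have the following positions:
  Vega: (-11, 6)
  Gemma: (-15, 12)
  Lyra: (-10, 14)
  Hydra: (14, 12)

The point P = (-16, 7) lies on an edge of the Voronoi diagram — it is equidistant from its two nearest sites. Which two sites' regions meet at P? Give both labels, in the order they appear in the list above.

Squared distances from P to each site:
d²(P, Vega) = (-16−(-11))² + (7−6)² = 25 + 1 = 26
d²(P, Gemma) = (-16−(-15))² + (7−12)² = 1 + 25 = 26
d²(P, Lyra) = (-16−(-10))² + (7−14)² = 36 + 49 = 85
d²(P, Hydra) = (-16−14)² + (7−12)² = 900 + 25 = 925
P is equidistant from Vega and Gemma (both at squared distance 26), and every other site is strictly farther — so P lies on the Vega–Gemma Voronoi edge.

Vega and Gemma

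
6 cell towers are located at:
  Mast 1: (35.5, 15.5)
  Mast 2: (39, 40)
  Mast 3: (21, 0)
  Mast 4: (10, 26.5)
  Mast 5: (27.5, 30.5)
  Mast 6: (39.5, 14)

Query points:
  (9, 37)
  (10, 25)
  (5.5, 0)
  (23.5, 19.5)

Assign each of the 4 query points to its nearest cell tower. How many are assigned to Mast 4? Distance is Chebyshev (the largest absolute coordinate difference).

(9, 37) — d to each: Mast 1:26.5, Mast 2:30, Mast 3:37, Mast 4:10.5, Mast 5:18.5, Mast 6:30.5 → nearest is Mast 4
(10, 25) — d to each: Mast 1:25.5, Mast 2:29, Mast 3:25, Mast 4:1.5, Mast 5:17.5, Mast 6:29.5 → nearest is Mast 4
(5.5, 0) — d to each: Mast 1:30, Mast 2:40, Mast 3:15.5, Mast 4:26.5, Mast 5:30.5, Mast 6:34 → nearest is Mast 3
(23.5, 19.5) — d to each: Mast 1:12, Mast 2:20.5, Mast 3:19.5, Mast 4:13.5, Mast 5:11, Mast 6:16 → nearest is Mast 5
2 of the 4 points have Mast 4 as nearest.

2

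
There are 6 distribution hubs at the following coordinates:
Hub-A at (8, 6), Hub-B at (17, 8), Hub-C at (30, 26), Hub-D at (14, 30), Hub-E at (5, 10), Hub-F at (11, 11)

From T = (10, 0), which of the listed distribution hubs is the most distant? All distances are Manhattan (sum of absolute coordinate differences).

Hub-C

d(T, Hub-A) = |10−8| + |0−6| = 2 + 6 = 8
d(T, Hub-B) = |10−17| + |0−8| = 7 + 8 = 15
d(T, Hub-C) = |10−30| + |0−26| = 20 + 26 = 46
d(T, Hub-D) = |10−14| + |0−30| = 4 + 30 = 34
d(T, Hub-E) = |10−5| + |0−10| = 5 + 10 = 15
d(T, Hub-F) = |10−11| + |0−11| = 1 + 11 = 12
The largest is to Hub-C.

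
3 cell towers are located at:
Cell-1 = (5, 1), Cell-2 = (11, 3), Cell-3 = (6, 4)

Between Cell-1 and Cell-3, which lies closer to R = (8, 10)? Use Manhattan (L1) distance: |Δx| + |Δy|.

Cell-3

d(R, Cell-1) = |8−5| + |10−1| = 3 + 9 = 12
d(R, Cell-3) = |8−6| + |10−4| = 2 + 6 = 8
12 > 8, so Cell-3 is closer.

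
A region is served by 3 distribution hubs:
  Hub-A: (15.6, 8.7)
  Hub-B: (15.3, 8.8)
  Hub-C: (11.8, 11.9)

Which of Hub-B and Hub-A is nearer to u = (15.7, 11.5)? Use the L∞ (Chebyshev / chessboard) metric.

Hub-B

d(u, Hub-B) = max(0.4, 2.7) = 2.7
d(u, Hub-A) = max(0.1, 2.8) = 2.8
2.7 < 2.8, so Hub-B is closer.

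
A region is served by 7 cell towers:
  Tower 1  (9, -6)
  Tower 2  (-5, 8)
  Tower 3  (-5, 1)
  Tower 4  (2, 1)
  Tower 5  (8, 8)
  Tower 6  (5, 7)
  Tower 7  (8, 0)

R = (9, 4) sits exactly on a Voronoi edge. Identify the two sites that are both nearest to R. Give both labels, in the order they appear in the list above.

Tower 5 and Tower 7

Squared distances from R to each site:
d²(R, Tower 1) = (9−9)² + (4−(-6))² = 0 + 100 = 100
d²(R, Tower 2) = (9−(-5))² + (4−8)² = 196 + 16 = 212
d²(R, Tower 3) = (9−(-5))² + (4−1)² = 196 + 9 = 205
d²(R, Tower 4) = (9−2)² + (4−1)² = 49 + 9 = 58
d²(R, Tower 5) = (9−8)² + (4−8)² = 1 + 16 = 17
d²(R, Tower 6) = (9−5)² + (4−7)² = 16 + 9 = 25
d²(R, Tower 7) = (9−8)² + (4−0)² = 1 + 16 = 17
R is equidistant from Tower 5 and Tower 7 (both at squared distance 17), and every other site is strictly farther — so R lies on the Tower 5–Tower 7 Voronoi edge.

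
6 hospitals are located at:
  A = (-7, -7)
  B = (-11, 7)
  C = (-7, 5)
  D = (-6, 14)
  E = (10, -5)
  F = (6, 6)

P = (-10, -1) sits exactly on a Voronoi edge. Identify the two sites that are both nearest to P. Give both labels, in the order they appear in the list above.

Squared distances from P to each site:
|PA|² = (-10−(-7))² + (-1−(-7))² = 9 + 36 = 45
|PB|² = (-10−(-11))² + (-1−7)² = 1 + 64 = 65
|PC|² = (-10−(-7))² + (-1−5)² = 9 + 36 = 45
|PD|² = (-10−(-6))² + (-1−14)² = 16 + 225 = 241
|PE|² = (-10−10)² + (-1−(-5))² = 400 + 16 = 416
|PF|² = (-10−6)² + (-1−6)² = 256 + 49 = 305
P is equidistant from A and C (both at squared distance 45), and every other site is strictly farther — so P lies on the A–C Voronoi edge.

A and C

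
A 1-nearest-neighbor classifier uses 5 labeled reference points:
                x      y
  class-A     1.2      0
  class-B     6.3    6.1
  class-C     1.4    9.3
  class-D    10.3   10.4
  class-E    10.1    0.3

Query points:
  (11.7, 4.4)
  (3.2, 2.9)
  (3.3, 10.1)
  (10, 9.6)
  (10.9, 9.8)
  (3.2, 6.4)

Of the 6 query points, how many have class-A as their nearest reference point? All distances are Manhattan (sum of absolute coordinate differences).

(11.7, 4.4) — d to each: class-A:14.9, class-B:7.1, class-C:15.2, class-D:7.4, class-E:5.7 → nearest is class-E
(3.2, 2.9) — d to each: class-A:4.9, class-B:6.3, class-C:8.2, class-D:14.6, class-E:9.5 → nearest is class-A
(3.3, 10.1) — d to each: class-A:12.2, class-B:7, class-C:2.7, class-D:7.3, class-E:16.6 → nearest is class-C
(10, 9.6) — d to each: class-A:18.4, class-B:7.2, class-C:8.9, class-D:1.1, class-E:9.4 → nearest is class-D
(10.9, 9.8) — d to each: class-A:19.5, class-B:8.3, class-C:10, class-D:1.2, class-E:10.3 → nearest is class-D
(3.2, 6.4) — d to each: class-A:8.4, class-B:3.4, class-C:4.7, class-D:11.1, class-E:13 → nearest is class-B
1 of the 6 points has class-A as nearest.

1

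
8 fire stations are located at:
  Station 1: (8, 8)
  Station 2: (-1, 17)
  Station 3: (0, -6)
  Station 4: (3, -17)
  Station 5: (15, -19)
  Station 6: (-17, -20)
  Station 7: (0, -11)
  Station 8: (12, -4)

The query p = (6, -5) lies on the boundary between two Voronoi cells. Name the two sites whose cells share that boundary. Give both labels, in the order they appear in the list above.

Station 3 and Station 8

Squared distances from p to each site:
d²(p, Station 1) = (6−8)² + (-5−8)² = 4 + 169 = 173
d²(p, Station 2) = (6−(-1))² + (-5−17)² = 49 + 484 = 533
d²(p, Station 3) = (6−0)² + (-5−(-6))² = 36 + 1 = 37
d²(p, Station 4) = (6−3)² + (-5−(-17))² = 9 + 144 = 153
d²(p, Station 5) = (6−15)² + (-5−(-19))² = 81 + 196 = 277
d²(p, Station 6) = (6−(-17))² + (-5−(-20))² = 529 + 225 = 754
d²(p, Station 7) = (6−0)² + (-5−(-11))² = 36 + 36 = 72
d²(p, Station 8) = (6−12)² + (-5−(-4))² = 36 + 1 = 37
p is equidistant from Station 3 and Station 8 (both at squared distance 37), and every other site is strictly farther — so p lies on the Station 3–Station 8 Voronoi edge.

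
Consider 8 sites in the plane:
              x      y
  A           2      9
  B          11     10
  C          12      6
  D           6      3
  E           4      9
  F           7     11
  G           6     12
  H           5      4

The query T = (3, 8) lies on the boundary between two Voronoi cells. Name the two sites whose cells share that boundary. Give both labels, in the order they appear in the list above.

A and E

Squared distances from T to each site:
|TA|² = 1 + 1 = 2
|TB|² = 64 + 4 = 68
|TC|² = 81 + 4 = 85
|TD|² = 9 + 25 = 34
|TE|² = 1 + 1 = 2
|TF|² = 16 + 9 = 25
|TG|² = 9 + 16 = 25
|TH|² = 4 + 16 = 20
T is equidistant from A and E (both at squared distance 2), and every other site is strictly farther — so T lies on the A–E Voronoi edge.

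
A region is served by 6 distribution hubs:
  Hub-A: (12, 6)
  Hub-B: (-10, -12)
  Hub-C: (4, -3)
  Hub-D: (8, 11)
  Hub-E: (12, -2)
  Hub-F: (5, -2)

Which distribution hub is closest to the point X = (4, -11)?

Compare squared distances (the ordering matches that of the actual distances):
d²(X, Hub-A) = 64 + 289 = 353
d²(X, Hub-B) = 196 + 1 = 197
d²(X, Hub-C) = 0 + 64 = 64
d²(X, Hub-D) = 16 + 484 = 500
d²(X, Hub-E) = 64 + 81 = 145
d²(X, Hub-F) = 1 + 81 = 82
The smallest is to Hub-C, so X lies in the Voronoi region of Hub-C.

Hub-C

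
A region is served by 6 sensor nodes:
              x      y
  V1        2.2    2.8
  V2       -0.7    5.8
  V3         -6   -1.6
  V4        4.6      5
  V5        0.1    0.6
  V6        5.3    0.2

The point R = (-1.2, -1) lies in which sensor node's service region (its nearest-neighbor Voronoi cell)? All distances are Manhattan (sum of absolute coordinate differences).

d(R,V1) = |-1.2−2.2| + |-1−2.8| = 3.4 + 3.8 = 7.2
d(R,V2) = |-1.2−(-0.7)| + |-1−5.8| = 0.5 + 6.8 = 7.3
d(R,V3) = |-1.2−(-6)| + |-1−(-1.6)| = 4.8 + 0.6 = 5.4
d(R,V4) = |-1.2−4.6| + |-1−5| = 5.8 + 6 = 11.8
d(R,V5) = |-1.2−0.1| + |-1−0.6| = 1.3 + 1.6 = 2.9
d(R,V6) = |-1.2−5.3| + |-1−0.2| = 6.5 + 1.2 = 7.7
The smallest is to V5, so R lies in the Voronoi region of V5.

V5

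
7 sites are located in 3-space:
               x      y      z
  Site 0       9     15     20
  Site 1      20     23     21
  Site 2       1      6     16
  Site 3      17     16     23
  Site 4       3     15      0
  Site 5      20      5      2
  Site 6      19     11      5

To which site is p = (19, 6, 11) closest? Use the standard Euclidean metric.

Since √ is increasing, it suffices to compare squared distances:
d²(p, Site 0) = (19−9)² + (6−15)² + (11−20)² = 100 + 81 + 81 = 262
d²(p, Site 1) = (19−20)² + (6−23)² + (11−21)² = 1 + 289 + 100 = 390
d²(p, Site 2) = (19−1)² + (6−6)² + (11−16)² = 324 + 0 + 25 = 349
d²(p, Site 3) = (19−17)² + (6−16)² + (11−23)² = 4 + 100 + 144 = 248
d²(p, Site 4) = (19−3)² + (6−15)² + (11−0)² = 256 + 81 + 121 = 458
d²(p, Site 5) = (19−20)² + (6−5)² + (11−2)² = 1 + 1 + 81 = 83
d²(p, Site 6) = (19−19)² + (6−11)² + (11−5)² = 0 + 25 + 36 = 61
The smallest is to Site 6, so p lies in the Voronoi region of Site 6.

Site 6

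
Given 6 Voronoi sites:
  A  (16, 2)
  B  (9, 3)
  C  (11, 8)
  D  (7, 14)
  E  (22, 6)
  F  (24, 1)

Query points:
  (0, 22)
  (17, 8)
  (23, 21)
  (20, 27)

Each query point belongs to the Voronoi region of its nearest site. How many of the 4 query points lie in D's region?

2

(0, 22) — d² to each: A:656, B:442, C:317, D:113, E:740, F:1017 → nearest is D
(17, 8) — d² to each: A:37, B:89, C:36, D:136, E:29, F:98 → nearest is E
(23, 21) — d² to each: A:410, B:520, C:313, D:305, E:226, F:401 → nearest is E
(20, 27) — d² to each: A:641, B:697, C:442, D:338, E:445, F:692 → nearest is D
2 of the 4 points have D as nearest.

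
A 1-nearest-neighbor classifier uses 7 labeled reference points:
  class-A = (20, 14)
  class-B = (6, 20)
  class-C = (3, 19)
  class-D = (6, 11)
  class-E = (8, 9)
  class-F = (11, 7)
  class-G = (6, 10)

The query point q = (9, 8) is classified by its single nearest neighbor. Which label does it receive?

Squared Euclidean distances:
d²(q, class-A) = (9−20)² + (8−14)² = 121 + 36 = 157
d²(q, class-B) = (9−6)² + (8−20)² = 9 + 144 = 153
d²(q, class-C) = (9−3)² + (8−19)² = 36 + 121 = 157
d²(q, class-D) = (9−6)² + (8−11)² = 9 + 9 = 18
d²(q, class-E) = (9−8)² + (8−9)² = 1 + 1 = 2
d²(q, class-F) = (9−11)² + (8−7)² = 4 + 1 = 5
d²(q, class-G) = (9−6)² + (8−10)² = 9 + 4 = 13
Minimum is at class-E.

class-E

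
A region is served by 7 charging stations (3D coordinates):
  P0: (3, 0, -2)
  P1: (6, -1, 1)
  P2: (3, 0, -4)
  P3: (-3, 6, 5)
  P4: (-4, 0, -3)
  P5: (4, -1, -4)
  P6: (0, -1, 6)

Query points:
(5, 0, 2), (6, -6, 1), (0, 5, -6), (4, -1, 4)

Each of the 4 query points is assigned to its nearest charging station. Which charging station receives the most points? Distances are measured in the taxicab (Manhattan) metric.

P1

(5, 0, 2) — d to each: P0:6, P1:3, P2:8, P3:17, P4:14, P5:8, P6:10 → nearest is P1
(6, -6, 1) — d to each: P0:12, P1:5, P2:14, P3:25, P4:20, P5:12, P6:16 → nearest is P1
(0, 5, -6) — d to each: P0:12, P1:19, P2:10, P3:15, P4:12, P5:12, P6:18 → nearest is P2
(4, -1, 4) — d to each: P0:8, P1:5, P2:10, P3:15, P4:16, P5:8, P6:6 → nearest is P1
Tally — P1:3, P2:1. P1 captures the most (3).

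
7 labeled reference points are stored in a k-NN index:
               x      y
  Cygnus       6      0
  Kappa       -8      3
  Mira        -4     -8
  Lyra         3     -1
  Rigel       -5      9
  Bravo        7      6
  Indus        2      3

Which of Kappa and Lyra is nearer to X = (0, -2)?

Lyra

Compare squared distances:
d²(X, Kappa) = (0−(-8))² + (-2−3)² = 64 + 25 = 89
d²(X, Lyra) = (0−3)² + (-2−(-1))² = 9 + 1 = 10
89 > 10, so Lyra is closer.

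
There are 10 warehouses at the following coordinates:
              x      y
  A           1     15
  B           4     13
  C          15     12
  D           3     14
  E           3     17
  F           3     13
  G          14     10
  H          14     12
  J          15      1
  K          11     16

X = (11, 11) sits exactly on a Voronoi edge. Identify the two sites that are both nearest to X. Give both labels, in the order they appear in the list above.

Squared distances from X to each site:
|XA|² = 100 + 16 = 116
|XB|² = 49 + 4 = 53
|XC|² = 16 + 1 = 17
|XD|² = 64 + 9 = 73
|XE|² = 64 + 36 = 100
|XF|² = 64 + 4 = 68
|XG|² = 9 + 1 = 10
|XH|² = 9 + 1 = 10
|XJ|² = 16 + 100 = 116
|XK|² = 0 + 25 = 25
X is equidistant from G and H (both at squared distance 10), and every other site is strictly farther — so X lies on the G–H Voronoi edge.

G and H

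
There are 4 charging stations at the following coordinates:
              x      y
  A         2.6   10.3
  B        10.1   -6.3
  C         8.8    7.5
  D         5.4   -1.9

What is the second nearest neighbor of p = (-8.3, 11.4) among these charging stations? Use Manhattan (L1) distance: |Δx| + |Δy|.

d(p,A) = |-8.3−2.6| + |11.4−10.3| = 10.9 + 1.1 = 12
d(p,B) = |-8.3−10.1| + |11.4−(-6.3)| = 18.4 + 17.7 = 36.1
d(p,C) = |-8.3−8.8| + |11.4−7.5| = 17.1 + 3.9 = 21
d(p,D) = |-8.3−5.4| + |11.4−(-1.9)| = 13.7 + 13.3 = 27
Sorted ascending: A, C, D, … — the second-nearest is C.

C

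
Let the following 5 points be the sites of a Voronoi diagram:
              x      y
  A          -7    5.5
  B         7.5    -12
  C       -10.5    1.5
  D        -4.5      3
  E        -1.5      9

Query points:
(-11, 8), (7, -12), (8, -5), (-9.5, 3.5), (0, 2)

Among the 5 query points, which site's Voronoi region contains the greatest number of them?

(-11, 8) — d² to each: A:22.25, B:742.25, C:42.5, D:67.25, E:91.25 → nearest is A
(7, -12) — d² to each: A:502.25, B:0.25, C:488.5, D:357.25, E:513.25 → nearest is B
(8, -5) — d² to each: A:335.25, B:49.25, C:384.5, D:220.25, E:286.25 → nearest is B
(-9.5, 3.5) — d² to each: A:10.25, B:529.25, C:5, D:25.25, E:94.25 → nearest is C
(0, 2) — d² to each: A:61.25, B:252.25, C:110.5, D:21.25, E:51.25 → nearest is D
Tally — A:1, B:2, C:1, D:1. B captures the most (2).

B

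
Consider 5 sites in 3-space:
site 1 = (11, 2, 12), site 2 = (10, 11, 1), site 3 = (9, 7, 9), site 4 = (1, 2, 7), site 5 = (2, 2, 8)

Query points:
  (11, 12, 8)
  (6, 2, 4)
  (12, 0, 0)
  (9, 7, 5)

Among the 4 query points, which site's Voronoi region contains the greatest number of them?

(11, 12, 8) — d² to each: site 1:116, site 2:51, site 3:30, site 4:201, site 5:181 → nearest is site 3
(6, 2, 4) — d² to each: site 1:89, site 2:106, site 3:59, site 4:34, site 5:32 → nearest is site 5
(12, 0, 0) — d² to each: site 1:149, site 2:126, site 3:139, site 4:174, site 5:168 → nearest is site 2
(9, 7, 5) — d² to each: site 1:78, site 2:33, site 3:16, site 4:93, site 5:83 → nearest is site 3
Tally — site 2:1, site 3:2, site 5:1. site 3 captures the most (2).

site 3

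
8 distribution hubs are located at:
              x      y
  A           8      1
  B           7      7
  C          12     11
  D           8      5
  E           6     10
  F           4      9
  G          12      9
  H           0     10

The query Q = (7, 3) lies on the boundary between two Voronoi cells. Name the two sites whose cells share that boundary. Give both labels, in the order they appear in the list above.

Squared distances from Q to each site:
|QA|² = (7−8)² + (3−1)² = 1 + 4 = 5
|QB|² = (7−7)² + (3−7)² = 0 + 16 = 16
|QC|² = (7−12)² + (3−11)² = 25 + 64 = 89
|QD|² = (7−8)² + (3−5)² = 1 + 4 = 5
|QE|² = (7−6)² + (3−10)² = 1 + 49 = 50
|QF|² = (7−4)² + (3−9)² = 9 + 36 = 45
|QG|² = (7−12)² + (3−9)² = 25 + 36 = 61
|QH|² = (7−0)² + (3−10)² = 49 + 49 = 98
Q is equidistant from A and D (both at squared distance 5), and every other site is strictly farther — so Q lies on the A–D Voronoi edge.

A and D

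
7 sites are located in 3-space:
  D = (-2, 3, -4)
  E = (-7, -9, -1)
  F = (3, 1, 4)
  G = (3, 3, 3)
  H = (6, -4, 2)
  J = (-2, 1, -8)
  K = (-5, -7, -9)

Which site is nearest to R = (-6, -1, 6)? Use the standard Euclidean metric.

Since √ is increasing, it suffices to compare squared distances:
|RD|² = (-6−(-2))² + (-1−3)² + (6−(-4))² = 16 + 16 + 100 = 132
|RE|² = (-6−(-7))² + (-1−(-9))² + (6−(-1))² = 1 + 64 + 49 = 114
|RF|² = (-6−3)² + (-1−1)² + (6−4)² = 81 + 4 + 4 = 89
|RG|² = (-6−3)² + (-1−3)² + (6−3)² = 81 + 16 + 9 = 106
|RH|² = (-6−6)² + (-1−(-4))² + (6−2)² = 144 + 9 + 16 = 169
|RJ|² = (-6−(-2))² + (-1−1)² + (6−(-8))² = 16 + 4 + 196 = 216
|RK|² = (-6−(-5))² + (-1−(-7))² + (6−(-9))² = 1 + 36 + 225 = 262
F is nearest.

F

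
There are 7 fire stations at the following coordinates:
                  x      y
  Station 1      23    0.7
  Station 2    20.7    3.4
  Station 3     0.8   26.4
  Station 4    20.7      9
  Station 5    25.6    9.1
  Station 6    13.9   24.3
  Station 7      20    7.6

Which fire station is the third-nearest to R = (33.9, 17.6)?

Station 7

Since √ is increasing, it suffices to compare squared distances:
d²(R, Station 1) = (33.9−23)² + (17.6−0.7)² = 118.81 + 285.61 = 404.42
d²(R, Station 2) = (33.9−20.7)² + (17.6−3.4)² = 174.24 + 201.64 = 375.88
d²(R, Station 3) = (33.9−0.8)² + (17.6−26.4)² = 1095.61 + 77.44 = 1173.05
d²(R, Station 4) = (33.9−20.7)² + (17.6−9)² = 174.24 + 73.96 = 248.2
d²(R, Station 5) = (33.9−25.6)² + (17.6−9.1)² = 68.89 + 72.25 = 141.14
d²(R, Station 6) = (33.9−13.9)² + (17.6−24.3)² = 400 + 44.89 = 444.89
d²(R, Station 7) = (33.9−20)² + (17.6−7.6)² = 193.21 + 100 = 293.21
Sorted ascending: Station 5, Station 4, Station 7, Station 2, … — the third-nearest is Station 7.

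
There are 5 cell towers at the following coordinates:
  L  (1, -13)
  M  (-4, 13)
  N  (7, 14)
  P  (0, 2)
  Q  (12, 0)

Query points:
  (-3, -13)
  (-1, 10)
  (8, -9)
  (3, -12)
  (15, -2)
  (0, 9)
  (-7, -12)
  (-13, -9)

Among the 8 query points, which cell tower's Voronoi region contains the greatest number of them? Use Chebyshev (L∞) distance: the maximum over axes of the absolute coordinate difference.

(-3, -13) — d to each: L:4, M:26, N:27, P:15, Q:15 → nearest is L
(-1, 10) — d to each: L:23, M:3, N:8, P:8, Q:13 → nearest is M
(8, -9) — d to each: L:7, M:22, N:23, P:11, Q:9 → nearest is L
(3, -12) — d to each: L:2, M:25, N:26, P:14, Q:12 → nearest is L
(15, -2) — d to each: L:14, M:19, N:16, P:15, Q:3 → nearest is Q
(0, 9) — d to each: L:22, M:4, N:7, P:7, Q:12 → nearest is M
(-7, -12) — d to each: L:8, M:25, N:26, P:14, Q:19 → nearest is L
(-13, -9) — d to each: L:14, M:22, N:23, P:13, Q:25 → nearest is P
Tally — L:4, M:2, P:1, Q:1. L captures the most (4).

L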